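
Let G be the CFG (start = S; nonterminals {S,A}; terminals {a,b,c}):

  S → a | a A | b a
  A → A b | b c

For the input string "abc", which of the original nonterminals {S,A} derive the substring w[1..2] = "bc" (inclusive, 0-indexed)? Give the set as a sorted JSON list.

Convert to CNF:
  S -> T0 T2 | T2 A | a
  A -> A T0 | T0 T1
  T0 -> b
  T1 -> c
  T2 -> a

Fill CYK table bottom-up — only the sub-triangle for w[1..2]:
  cell(1,1) b: {T0}  orig:{}
  cell(2,2) c: {T1}  orig:{}
  cell(1,2) bc: {A}

Original NTs in T[1,2] deriving "bc": ["A"]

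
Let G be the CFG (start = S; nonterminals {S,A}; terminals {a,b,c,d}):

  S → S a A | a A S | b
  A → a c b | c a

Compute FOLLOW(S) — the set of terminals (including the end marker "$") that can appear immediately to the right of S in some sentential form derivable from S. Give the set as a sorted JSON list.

FIRST iteration:
[1]
  A via A→a c b: +{a}
  A via A→c a: +{c}
  S via S→a A S: +{a}
  S via S→b: +{b}
  S: {a,b}  A: {a,c}
[2] done
  S: {a,b}  A: {a,c}

Compute FOLLOW by fixpoint:
initialize: $ ∈ FOLLOW(S)
pass 1:
  S→S a A: FOLLOW(S) ⊇ FIRST(a) = {a}; new: +{a}
  S→S a A: FOLLOW(A) ⊇ FOLLOW(S) ⊇ {$,a}; new: +{$,a}
  S→a A S: FOLLOW(A) ⊇ FIRST(S) = {a,b}; new: +{b}
  FOLLOW[S]={$,a}  FOLLOW[A]={$,a,b}
pass 2: (stable)
  FOLLOW[S]={$,a}  FOLLOW[A]={$,a,b}

FOLLOW(S) = ["$", "a"]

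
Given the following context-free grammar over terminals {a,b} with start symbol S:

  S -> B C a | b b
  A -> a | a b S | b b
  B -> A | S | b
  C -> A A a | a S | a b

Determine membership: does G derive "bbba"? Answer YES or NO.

Convert to CNF:
  S -> B X6 | T1 T1
  A -> T0 X2 | T1 T1 | a
  B -> B X3 | T0 X4 | T1 T1 | a | b
  C -> A X5 | T0 S | T0 T1
  T0 -> a
  T1 -> b
  X2 -> T1 S
  X3 -> C T0
  X4 -> T1 S
  X5 -> A T0
  X6 -> C T0

CYK table (by increasing span):
  [0..0]={B,T1}  "b"  orig:{B}
  [1..1]={B,T1}  "b"  orig:{B}
  [2..2]={B,T1}  "b"  orig:{B}
  [3..3]={A,B,T0}  "a"  orig:{A,B}
  [0..1]={A,B,S}  "bb"
  [1..2]={A,B,S}  "bb"
  [2..3]=∅  "ba"
  [0..2]={X2,X4}  "bbb"  orig:{}
  [1..3]={X5}  "bba"  orig:{}
  [0..3]=∅  "bbba"

S ∉ T[0,3] ⇒ NO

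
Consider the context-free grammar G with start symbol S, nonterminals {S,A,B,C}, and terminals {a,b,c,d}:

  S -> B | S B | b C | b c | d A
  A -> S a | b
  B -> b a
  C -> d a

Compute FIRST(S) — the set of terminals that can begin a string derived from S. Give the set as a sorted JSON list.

Compute FIRST by fixpoint:
iter 1:
  A via A→b: +{b}
  B via B→b a: +{b}
  C via C→d a: +{d}
  S via S→B: +{b}
  S via S→d A: +{d}
  FIRST(S)={b,d}  FIRST(A)={b}  FIRST(B)={b}  FIRST(C)={d}
iter 2:
  A via A→S a: +{d}
  FIRST(S)={b,d}  FIRST(A)={b,d}  FIRST(B)={b}  FIRST(C)={d}
iter 3: done
  FIRST(S)={b,d}  FIRST(A)={b,d}  FIRST(B)={b}  FIRST(C)={d}

FIRST(S) = ["b", "d"]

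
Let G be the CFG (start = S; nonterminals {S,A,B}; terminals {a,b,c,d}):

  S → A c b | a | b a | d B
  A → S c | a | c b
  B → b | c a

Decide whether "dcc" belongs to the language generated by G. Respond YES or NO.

CNF form of G:
  S -> A X4 | T1 T2 | T3 B | a
  A -> S T0 | T0 T1 | a
  B -> T0 T2 | b
  T0 -> c
  T1 -> b
  T2 -> a
  T3 -> d
  X4 -> T0 T1

CYK table (by increasing span):
  [0..0]={T3}  "d"  orig:{}
  [1..1]={T0}  "c"  orig:{}
  [2..2]={T0}  "c"  orig:{}
  [0..1]=∅  "dc"
  [1..2]=∅  "cc"
  [0..2]=∅  "dcc"

S ∉ T[0,2] ⇒ NO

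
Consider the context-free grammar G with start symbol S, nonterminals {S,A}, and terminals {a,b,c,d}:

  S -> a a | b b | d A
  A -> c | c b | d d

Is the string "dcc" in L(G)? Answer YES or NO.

CNF form of G:
  S -> T1 T1 | T2 A | T3 T3
  A -> T0 T1 | T2 T2 | c
  T0 -> c
  T1 -> b
  T2 -> d
  T3 -> a

Fill CYK table bottom-up:
  cell(0,0) d: {T2}  orig:{}
  cell(1,1) c: {A,T0}  orig:{A}
  cell(2,2) c: {A,T0}  orig:{A}
  cell(0,1) dc: {S}
  cell(1,2) cc: ∅
  cell(0,2) dcc: ∅

S ∉ T[0,2] ⇒ NO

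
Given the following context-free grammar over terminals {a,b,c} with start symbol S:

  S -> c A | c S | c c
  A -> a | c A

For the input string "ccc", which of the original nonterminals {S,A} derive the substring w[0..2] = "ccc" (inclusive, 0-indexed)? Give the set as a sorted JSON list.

CNF form of G:
  S -> T0 A | T0 S | T0 T0
  A -> T0 A | a
  T0 -> c

Fill CYK table bottom-up — only the sub-triangle for w[0..2]:
  [0..0]={T0}  "c"  orig:{}
  [1..1]={T0}  "c"  orig:{}
  [2..2]={T0}  "c"  orig:{}
  [0..1]={S}  "cc"
  [1..2]={S}  "cc"
  [0..2]={S}  "ccc"

Original NTs in T[0,2] deriving "ccc": ["S"]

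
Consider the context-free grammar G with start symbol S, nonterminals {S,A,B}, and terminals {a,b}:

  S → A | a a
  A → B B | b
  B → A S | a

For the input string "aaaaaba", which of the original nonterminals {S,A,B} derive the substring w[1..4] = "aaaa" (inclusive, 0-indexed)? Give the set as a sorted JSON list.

CNF form of G:
  S -> B B | T0 T0 | b
  A -> B B | b
  B -> A S | a
  T0 -> a

CYK table (by increasing span) (cells [i..j] with 1 ≤ i ≤ j ≤ 4 only):
  [1..1]={B,T0}  "a"  orig:{B}
  [2..2]={B,T0}  "a"  orig:{B}
  [3..3]={B,T0}  "a"  orig:{B}
  [4..4]={B,T0}  "a"  orig:{B}
  [1..2]={A,S}  "aa"
  [2..3]={A,S}  "aa"
  [3..4]={A,S}  "aa"
  [1..3]=∅  "aaa"
  [2..4]=∅  "aaa"
  [1..4]={B}  "aaaa"

Original NTs in T[1,4] deriving "aaaa": ["B"]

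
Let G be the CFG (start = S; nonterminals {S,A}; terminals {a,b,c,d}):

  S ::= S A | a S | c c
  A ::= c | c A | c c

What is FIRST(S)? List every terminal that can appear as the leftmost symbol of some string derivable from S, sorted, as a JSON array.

FIRST iteration:
iter 1:
  A via A→c: +{c}
  S via S→a S: +{a}
  S via S→c c: +{c}
  S: {a,c}  A: {c}
iter 2: done
  S: {a,c}  A: {c}

FIRST(S) = ["a", "c"]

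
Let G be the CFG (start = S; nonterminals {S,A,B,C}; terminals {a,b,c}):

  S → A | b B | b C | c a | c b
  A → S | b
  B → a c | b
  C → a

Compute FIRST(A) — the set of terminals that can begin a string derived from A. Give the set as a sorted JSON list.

FIRST sets, iterate to fixpoint:
[1]
  A via A→b: +{b}
  B via B→a c: +{a}
  B via B→b: +{b}
  C via C→a: +{a}
  S via S→A: +{b}
  S via S→c a: +{c}
  FIRST(S)={b,c}  FIRST(A)={b}  FIRST(B)={a,b}  FIRST(C)={a}
[2]
  A via A→S: +{c}
  FIRST(S)={b,c}  FIRST(A)={b,c}  FIRST(B)={a,b}  FIRST(C)={a}
[3] done
  FIRST(S)={b,c}  FIRST(A)={b,c}  FIRST(B)={a,b}  FIRST(C)={a}

FIRST(A) = ["b", "c"]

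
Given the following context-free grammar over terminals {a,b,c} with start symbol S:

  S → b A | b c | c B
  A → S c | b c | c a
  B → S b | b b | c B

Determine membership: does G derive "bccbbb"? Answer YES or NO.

CNF form of G:
  S -> T0 B | T1 A | T1 T0
  A -> S T0 | T0 T2 | T1 T0
  B -> S T1 | T0 B | T1 T1
  T0 -> c
  T1 -> b
  T2 -> a

CYK table (by increasing span):
  [0..0]={T1}  "b"  orig:{}
  [1..1]={T0}  "c"  orig:{}
  [2..2]={T0}  "c"  orig:{}
  [3..3]={T1}  "b"  orig:{}
  [4..4]={T1}  "b"  orig:{}
  [5..5]={T1}  "b"  orig:{}
  [0..1]={A,S}  "bc"
  [1..2]=∅  "cc"
  [2..3]=∅  "cb"
  [3..4]={B}  "bb"
  [4..5]={B}  "bb"
  [0..2]={A}  "bcc"
  [1..3]=∅  "ccb"
  [2..4]={B,S}  "cbb"
  [3..5]=∅  "bbb"
  [0..3]=∅  "bccb"
  [1..4]={B,S}  "ccbb"
  [2..5]={B}  "cbbb"
  [0..4]=∅  "bccbb"
  [1..5]={B,S}  "ccbbb"
  [0..5]=∅  "bccbbb"

S ∉ T[0,5] ⇒ NO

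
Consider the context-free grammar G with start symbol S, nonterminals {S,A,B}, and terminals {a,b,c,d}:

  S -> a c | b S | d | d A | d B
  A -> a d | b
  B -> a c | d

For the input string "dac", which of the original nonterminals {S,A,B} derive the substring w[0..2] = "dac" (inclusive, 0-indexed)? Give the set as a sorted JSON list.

Convert to CNF:
  S -> T0 T2 | T1 A | T1 B | T3 S | d
  A -> T0 T1 | b
  B -> T0 T2 | d
  T0 -> a
  T1 -> d
  T2 -> c
  T3 -> b

CYK fill, restricted to cells inside w[0..2]:
  [0..0]={B,S,T1}  "d"  orig:{B,S}
  [1..1]={T0}  "a"  orig:{}
  [2..2]={T2}  "c"  orig:{}
  [0..1]=∅  "da"
  [1..2]={B,S}  "ac"
  [0..2]={S}  "dac"

Original NTs in T[0,2] deriving "dac": ["S"]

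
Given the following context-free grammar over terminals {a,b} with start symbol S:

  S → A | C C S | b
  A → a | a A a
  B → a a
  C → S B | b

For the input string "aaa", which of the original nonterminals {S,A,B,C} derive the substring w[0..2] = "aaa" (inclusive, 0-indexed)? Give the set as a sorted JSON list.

CNF form of G:
  S -> C X2 | T0 X3 | a | b
  A -> T0 X1 | a
  B -> T0 T0
  C -> S B | b
  T0 -> a
  X1 -> A T0
  X2 -> C S
  X3 -> A T0

CYK fill — only the sub-triangle for w[0..2]:
  T[0,0] 'a' = {A,S,T0}  orig:{A,S}
  T[1,1] 'a' = {A,S,T0}  orig:{A,S}
  T[2,2] 'a' = {A,S,T0}  orig:{A,S}
  T[0,1] 'aa' = {B,X1,X3}  orig:{B}
  T[1,2] 'aa' = {B,X1,X3}  orig:{B}
  T[0,2] 'aaa' = {A,C,S}

Original NTs in T[0,2] deriving "aaa": ["A", "C", "S"]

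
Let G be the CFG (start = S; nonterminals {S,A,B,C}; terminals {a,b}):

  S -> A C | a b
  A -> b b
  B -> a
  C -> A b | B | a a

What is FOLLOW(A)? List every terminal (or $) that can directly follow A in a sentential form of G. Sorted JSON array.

FIRST sets, iterate to fixpoint:
iter 1:
  A via A→b b: +{b}
  B via B→a: +{a}
  C via C→A b: +{b}
  C via C→B: +{a}
  S via S→A C: +{b}
  S via S→a b: +{a}
  S: {a,b}  A: {b}  B: {a}  C: {a,b}
iter 2: — fixpoint
  S: {a,b}  A: {b}  B: {a}  C: {a,b}

FOLLOW sets:
seed FOLLOW(S) with $
round 1:
  C→A b: FOLLOW(A) ⊇ FIRST(b) = {b}; new: +{b}
  S→A C: FOLLOW(A) ⊇ FIRST(C) = {a,b}; new: +{a}
  S→A C: FOLLOW(C) ⊇ FOLLOW(S) ⊇ {$}; new: +{$}
  FOLLOW[S]={$}  FOLLOW[A]={a,b}  FOLLOW[B]={}  FOLLOW[C]={$}
round 2:
  C→B: FOLLOW(B) ⊇ FOLLOW(C) ⊇ {$}; new: +{$}
  FOLLOW[S]={$}  FOLLOW[A]={a,b}  FOLLOW[B]={$}  FOLLOW[C]={$}
round 3: — fixpoint
  FOLLOW[S]={$}  FOLLOW[A]={a,b}  FOLLOW[B]={$}  FOLLOW[C]={$}

FOLLOW(A) = ["a", "b"]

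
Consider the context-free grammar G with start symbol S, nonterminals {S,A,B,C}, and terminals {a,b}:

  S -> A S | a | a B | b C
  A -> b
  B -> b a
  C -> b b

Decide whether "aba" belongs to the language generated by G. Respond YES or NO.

Convert to CNF:
  S -> A S | T0 C | T1 B | a
  A -> b
  B -> T0 T1
  C -> T0 T0
  T0 -> b
  T1 -> a

Fill CYK table bottom-up:
  cell(0,0) a: {S,T1}  orig:{S}
  cell(1,1) b: {A,T0}  orig:{A}
  cell(2,2) a: {S,T1}  orig:{S}
  cell(0,1) ab: ∅
  cell(1,2) ba: {B,S}
  cell(0,2) aba: {S}

S ∈ T[0,2] ⇒ YES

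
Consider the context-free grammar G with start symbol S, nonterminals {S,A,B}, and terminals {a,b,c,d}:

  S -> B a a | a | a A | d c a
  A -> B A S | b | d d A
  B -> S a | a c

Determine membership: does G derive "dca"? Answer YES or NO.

Convert to CNF:
  S -> B X5 | T0 X6 | T1 A | a
  A -> B X3 | T0 X4 | b
  B -> S T1 | T1 T2
  T0 -> d
  T1 -> a
  T2 -> c
  X3 -> A S
  X4 -> T0 A
  X5 -> T1 T1
  X6 -> T2 T1

CYK table (by increasing span):
  cell(0,0) d: {T0}  orig:{}
  cell(1,1) c: {T2}  orig:{}
  cell(2,2) a: {S,T1}  orig:{S}
  cell(0,1) dc: ∅
  cell(1,2) ca: {X6}  orig:{}
  cell(0,2) dca: {S}

S ∈ T[0,2] ⇒ YES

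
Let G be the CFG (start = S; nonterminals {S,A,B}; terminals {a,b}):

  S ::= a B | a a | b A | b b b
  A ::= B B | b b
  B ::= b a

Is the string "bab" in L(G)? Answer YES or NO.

CNF form of G:
  S -> T0 A | T0 X2 | T1 B | T1 T1
  A -> B B | T0 T0
  B -> T0 T1
  T0 -> b
  T1 -> a
  X2 -> T0 T0

CYK table (by increasing span):
  T[0,0] 'b' = {T0}  orig:{}
  T[1,1] 'a' = {T1}  orig:{}
  T[2,2] 'b' = {T0}  orig:{}
  T[0,1] 'ba' = {B}
  T[1,2] 'ab' = ∅
  T[0,2] 'bab' = ∅

S ∉ T[0,2] ⇒ NO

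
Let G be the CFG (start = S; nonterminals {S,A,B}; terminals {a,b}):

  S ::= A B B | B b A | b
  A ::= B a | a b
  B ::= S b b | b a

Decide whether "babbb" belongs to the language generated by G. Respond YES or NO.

Convert to CNF:
  S -> A X3 | B X4 | b
  A -> B T0 | T0 T1
  B -> S X2 | T1 T0
  T0 -> a
  T1 -> b
  X2 -> T1 T1
  X3 -> B B
  X4 -> T1 A

CYK fill:
  [0..0]={S,T1}  "b"  orig:{S}
  [1..1]={T0}  "a"  orig:{}
  [2..2]={S,T1}  "b"  orig:{S}
  [3..3]={S,T1}  "b"  orig:{S}
  [4..4]={S,T1}  "b"  orig:{S}
  [0..1]={B}  "ba"
  [1..2]={A}  "ab"
  [2..3]={X2}  "bb"  orig:{}
  [3..4]={X2}  "bb"  orig:{}
  [0..2]={X4}  "bab"  orig:{}
  [1..3]=∅  "abb"
  [2..4]={B}  "bbb"
  [0..3]=∅  "babb"
  [1..4]=∅  "abbb"
  [0..4]={X3}  "babbb"  orig:{}

S ∉ T[0,4] ⇒ NO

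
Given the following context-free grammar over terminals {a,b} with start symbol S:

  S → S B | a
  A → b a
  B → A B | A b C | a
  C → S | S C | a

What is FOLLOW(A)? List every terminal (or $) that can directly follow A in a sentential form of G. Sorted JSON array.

FIRST sets, iterate to fixpoint:
iter 1:
  A via A→b a: +{b}
  B via B→A B: +{b}
  B via B→a: +{a}
  C via C→a: +{a}
  S via S→a: +{a}
  S: {a}  A: {b}  B: {a,b}  C: {a}
iter 2: (no change)
  S: {a}  A: {b}  B: {a,b}  C: {a}

FOLLOW iteration:
initialize: $ ∈ FOLLOW(S)
round 1:
  B→A B: FOLLOW(A) ⊇ FIRST(B) = {a,b}; new: +{a,b}
  C→S C: FOLLOW(S) ⊇ FIRST(C) = {a}; new: +{a}
  S→S B: FOLLOW(S) ⊇ FIRST(B) = {a,b}; new: +{b}
  S→S B: FOLLOW(B) ⊇ FOLLOW(S) ⊇ {$,a,b}; new: +{$,a,b}
  S: {$,a,b}  A: {a,b}  B: {$,a,b}  C: {}
round 2:
  B→A b C: FOLLOW(C) ⊇ FOLLOW(B) ⊇ {$,a,b}; new: +{$,a,b}
  S: {$,a,b}  A: {a,b}  B: {$,a,b}  C: {$,a,b}
round 3: (stable)
  S: {$,a,b}  A: {a,b}  B: {$,a,b}  C: {$,a,b}

FOLLOW(A) = ["a", "b"]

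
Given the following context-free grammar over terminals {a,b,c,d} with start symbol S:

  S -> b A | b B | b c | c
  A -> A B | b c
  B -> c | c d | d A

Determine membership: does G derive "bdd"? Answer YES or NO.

Convert to CNF:
  S -> T0 A | T0 B | T0 T1 | c
  A -> A B | T0 T1
  B -> T1 T2 | T2 A | c
  T0 -> b
  T1 -> c
  T2 -> d

CYK table (by increasing span):
  cell(0,0) b: {T0}  orig:{}
  cell(1,1) d: {T2}  orig:{}
  cell(2,2) d: {T2}  orig:{}
  cell(0,1) bd: ∅
  cell(1,2) dd: ∅
  cell(0,2) bdd: ∅

S ∉ T[0,2] ⇒ NO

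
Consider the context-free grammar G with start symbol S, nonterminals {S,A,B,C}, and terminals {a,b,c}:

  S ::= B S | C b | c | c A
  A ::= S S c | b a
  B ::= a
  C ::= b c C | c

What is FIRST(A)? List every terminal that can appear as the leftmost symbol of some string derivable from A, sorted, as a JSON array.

FIRST iteration:
iter 1:
  A via A→b a: +{b}
  B via B→a: +{a}
  C via C→b c C: +{b}
  C via C→c: +{c}
  S via S→B S: +{a}
  S via S→C b: +{b,c}
  FIRST[S]={a,b,c}  FIRST[A]={b}  FIRST[B]={a}  FIRST[C]={b,c}
iter 2:
  A via A→S S c: +{a,c}
  FIRST[S]={a,b,c}  FIRST[A]={a,b,c}  FIRST[B]={a}  FIRST[C]={b,c}
iter 3: done
  FIRST[S]={a,b,c}  FIRST[A]={a,b,c}  FIRST[B]={a}  FIRST[C]={b,c}

FIRST(A) = ["a", "b", "c"]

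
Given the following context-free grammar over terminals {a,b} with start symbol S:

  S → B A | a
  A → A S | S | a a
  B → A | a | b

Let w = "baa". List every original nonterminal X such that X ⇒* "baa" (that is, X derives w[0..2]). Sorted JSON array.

CNF form of G:
  S -> B A | a
  A -> A S | B A | T0 T0 | a
  B -> A S | B A | T0 T0 | a | b
  T0 -> a

Fill CYK table bottom-up (cells [i..j] with 0 ≤ i ≤ j ≤ 2 only):
  [0..0]={B}  "b"
  [1..1]={A,B,S,T0}  "a"  orig:{A,B,S}
  [2..2]={A,B,S,T0}  "a"  orig:{A,B,S}
  [0..1]={A,B,S}  "ba"
  [1..2]={A,B,S}  "aa"
  [0..2]={A,B,S}  "baa"

Original NTs in T[0,2] deriving "baa": ["A", "B", "S"]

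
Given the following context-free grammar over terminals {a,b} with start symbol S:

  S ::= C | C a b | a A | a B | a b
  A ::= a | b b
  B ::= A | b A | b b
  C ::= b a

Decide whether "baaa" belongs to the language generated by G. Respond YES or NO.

CNF form of G:
  S -> C X2 | T0 T1 | T1 A | T1 B | T1 T0
  A -> T0 T0 | a
  B -> T0 A | T0 T0 | a
  C -> T0 T1
  T0 -> b
  T1 -> a
  X2 -> T1 T0

CYK table (by increasing span):
  cell(0,0) b: {T0}  orig:{}
  cell(1,1) a: {A,B,T1}  orig:{A,B}
  cell(2,2) a: {A,B,T1}  orig:{A,B}
  cell(3,3) a: {A,B,T1}  orig:{A,B}
  cell(0,1) ba: {B,C,S}
  cell(1,2) aa: {S}
  cell(2,3) aa: {S}
  cell(0,2) baa: ∅
  cell(1,3) aaa: ∅
  cell(0,3) baaa: ∅

S ∉ T[0,3] ⇒ NO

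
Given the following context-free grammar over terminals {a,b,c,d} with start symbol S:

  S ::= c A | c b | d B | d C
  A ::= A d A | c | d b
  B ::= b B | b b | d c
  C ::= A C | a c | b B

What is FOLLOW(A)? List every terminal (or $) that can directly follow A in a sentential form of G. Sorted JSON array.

FIRST sets, iterate to fixpoint:
pass 1:
  A via A→c: +{c}
  A via A→d b: +{d}
  B via B→b B: +{b}
  B via B→d c: +{d}
  C via C→A C: +{c,d}
  C via C→a c: +{a}
  C via C→b B: +{b}
  S via S→c A: +{c}
  S via S→d B: +{d}
  S: {c,d}  A: {c,d}  B: {b,d}  C: {a,b,c,d}
pass 2: done
  S: {c,d}  A: {c,d}  B: {b,d}  C: {a,b,c,d}

FOLLOW sets:
seed FOLLOW(S) with $
[1]
  A→A d A: FOLLOW(A) ⊇ FIRST(d) = {d}; new: +{d}
  C→A C: FOLLOW(A) ⊇ FIRST(C) = {a,b,c,d}; new: +{a,b,c}
  S→c A: FOLLOW(A) ⊇ FOLLOW(S) ⊇ {$}; new: +{$}
  S→d B: FOLLOW(B) ⊇ FOLLOW(S) ⊇ {$}; new: +{$}
  S→d C: FOLLOW(C) ⊇ FOLLOW(S) ⊇ {$}; new: +{$}
  S: {$}  A: {$,a,b,c,d}  B: {$}  C: {$}
[2] — fixpoint
  S: {$}  A: {$,a,b,c,d}  B: {$}  C: {$}

FOLLOW(A) = ["$", "a", "b", "c", "d"]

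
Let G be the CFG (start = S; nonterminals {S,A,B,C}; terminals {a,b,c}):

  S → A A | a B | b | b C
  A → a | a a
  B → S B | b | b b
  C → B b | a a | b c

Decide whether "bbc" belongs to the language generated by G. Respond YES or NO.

CNF form of G:
  S -> A A | T0 B | T1 C | b
  A -> T0 T0 | a
  B -> S B | T1 T1 | b
  C -> B T1 | T0 T0 | T1 T2
  T0 -> a
  T1 -> b
  T2 -> c

CYK fill:
  T[0,0] 'b' = {B,S,T1}  orig:{B,S}
  T[1,1] 'b' = {B,S,T1}  orig:{B,S}
  T[2,2] 'c' = {T2}  orig:{}
  T[0,1] 'bb' = {B,C}
  T[1,2] 'bc' = {C}
  T[0,2] 'bbc' = {S}

S ∈ T[0,2] ⇒ YES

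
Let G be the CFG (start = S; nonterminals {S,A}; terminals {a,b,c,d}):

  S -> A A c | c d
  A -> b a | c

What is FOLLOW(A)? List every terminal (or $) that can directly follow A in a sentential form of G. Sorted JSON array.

FIRST iteration:
iter 1:
  A via A→b a: +{b}
  A via A→c: +{c}
  S via S→A A c: +{b,c}
  FIRST(S)={b,c}  FIRST(A)={b,c}
iter 2: (no change)
  FIRST(S)={b,c}  FIRST(A)={b,c}

Compute FOLLOW by fixpoint:
initialize: $ ∈ FOLLOW(S)
[1]
  S→A A c: FOLLOW(A) ⊇ FIRST(A) = {b,c}; new: +{b,c}
  FOLLOW(S)={$}  FOLLOW(A)={b,c}
[2] (no change)
  FOLLOW(S)={$}  FOLLOW(A)={b,c}

FOLLOW(A) = ["b", "c"]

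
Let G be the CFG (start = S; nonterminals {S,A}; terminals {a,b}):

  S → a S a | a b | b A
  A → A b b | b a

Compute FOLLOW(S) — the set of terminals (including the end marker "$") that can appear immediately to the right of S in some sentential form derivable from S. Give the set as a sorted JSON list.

FIRST iteration:
iter 1:
  A via A→b a: +{b}
  S via S→a S a: +{a}
  S via S→b A: +{b}
  S: {a,b}  A: {b}
iter 2: (no change)
  S: {a,b}  A: {b}

FOLLOW iteration:
seed FOLLOW(S) with $
[1]
  A→A b b: FOLLOW(A) ⊇ FIRST(b) = {b}; new: +{b}
  S→a S a: FOLLOW(S) ⊇ FIRST(a) = {a}; new: +{a}
  S→b A: FOLLOW(A) ⊇ FOLLOW(S) ⊇ {$,a}; new: +{$,a}
  S: {$,a}  A: {$,a,b}
[2] (stable)
  S: {$,a}  A: {$,a,b}

FOLLOW(S) = ["$", "a"]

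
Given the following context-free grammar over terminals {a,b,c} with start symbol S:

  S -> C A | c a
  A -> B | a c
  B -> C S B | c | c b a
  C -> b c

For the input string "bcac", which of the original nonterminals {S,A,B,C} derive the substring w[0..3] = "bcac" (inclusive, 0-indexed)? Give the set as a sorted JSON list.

CNF form of G:
  S -> C A | T1 T0
  A -> C X3 | T0 T1 | T1 X4 | c
  B -> C X5 | T1 X6 | c
  C -> T2 T1
  T0 -> a
  T1 -> c
  T2 -> b
  X3 -> S B
  X4 -> T2 T0
  X5 -> S B
  X6 -> T2 T0

CYK table (by increasing span) (cells [i..j] with 0 ≤ i ≤ j ≤ 3 only):
  [0..0]={T2}  "b"  orig:{}
  [1..1]={A,B,T1}  "c"  orig:{A,B}
  [2..2]={T0}  "a"  orig:{}
  [3..3]={A,B,T1}  "c"  orig:{A,B}
  [0..1]={C}  "bc"
  [1..2]={S}  "ca"
  [2..3]={A}  "ac"
  [0..2]=∅  "bca"
  [1..3]={X3,X5}  "cac"  orig:{}
  [0..3]={S}  "bcac"

Original NTs in T[0,3] deriving "bcac": ["S"]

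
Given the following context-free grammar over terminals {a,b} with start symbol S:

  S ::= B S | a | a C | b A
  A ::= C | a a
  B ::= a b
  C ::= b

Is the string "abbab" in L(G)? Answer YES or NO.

Convert to CNF:
  S -> B S | T0 C | T1 A | a
  A -> T0 T0 | b
  B -> T0 T1
  C -> b
  T0 -> a
  T1 -> b

CYK table (by increasing span):
  T[0,0] 'a' = {S,T0}  orig:{S}
  T[1,1] 'b' = {A,C,T1}  orig:{A,C}
  T[2,2] 'b' = {A,C,T1}  orig:{A,C}
  T[3,3] 'a' = {S,T0}  orig:{S}
  T[4,4] 'b' = {A,C,T1}  orig:{A,C}
  T[0,1] 'ab' = {B,S}
  T[1,2] 'bb' = {S}
  T[2,3] 'ba' = ∅
  T[3,4] 'ab' = {B,S}
  T[0,2] 'abb' = ∅
  T[1,3] 'bba' = ∅
  T[2,4] 'bab' = ∅
  T[0,3] 'abba' = ∅
  T[1,4] 'bbab' = ∅
  T[0,4] 'abbab' = ∅

S ∉ T[0,4] ⇒ NO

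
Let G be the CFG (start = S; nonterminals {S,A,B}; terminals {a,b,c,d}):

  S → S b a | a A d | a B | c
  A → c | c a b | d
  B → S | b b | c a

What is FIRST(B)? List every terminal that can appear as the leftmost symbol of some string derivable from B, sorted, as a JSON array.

FIRST iteration:
iter 1:
  A via A→c: +{c}
  A via A→d: +{d}
  B via B→b b: +{b}
  B via B→c a: +{c}
  S via S→a A d: +{a}
  S via S→c: +{c}
  FIRST[S]={a,c}  FIRST[A]={c,d}  FIRST[B]={b,c}
iter 2:
  B via B→S: +{a}
  FIRST[S]={a,c}  FIRST[A]={c,d}  FIRST[B]={a,b,c}
iter 3: (no change)
  FIRST[S]={a,c}  FIRST[A]={c,d}  FIRST[B]={a,b,c}

FIRST(B) = ["a", "b", "c"]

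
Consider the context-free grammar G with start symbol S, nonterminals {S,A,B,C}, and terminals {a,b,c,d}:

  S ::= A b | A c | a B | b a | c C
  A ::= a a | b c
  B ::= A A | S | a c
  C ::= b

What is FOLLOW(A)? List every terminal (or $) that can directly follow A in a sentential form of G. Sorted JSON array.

FIRST iteration:
iter 1:
  A via A→a a: +{a}
  A via A→b c: +{b}
  B via B→A A: +{a,b}
  C via C→b: +{b}
  S via S→A b: +{a,b}
  S via S→c C: +{c}
  S: {a,b,c}  A: {a,b}  B: {a,b}  C: {b}
iter 2:
  B via B→S: +{c}
  S: {a,b,c}  A: {a,b}  B: {a,b,c}  C: {b}
iter 3: — fixpoint
  S: {a,b,c}  A: {a,b}  B: {a,b,c}  C: {b}

FOLLOW sets:
FOLLOW(S) := {$}
[1]
  B→A A: FOLLOW(A) ⊇ FIRST(A) = {a,b}; new: +{a,b}
  S→A c: FOLLOW(A) ⊇ FIRST(c) = {c}; new: +{c}
  S→a B: FOLLOW(B) ⊇ FOLLOW(S) ⊇ {$}; new: +{$}
  S→c C: FOLLOW(C) ⊇ FOLLOW(S) ⊇ {$}; new: +{$}
  FOLLOW[S]={$}  FOLLOW[A]={a,b,c}  FOLLOW[B]={$}  FOLLOW[C]={$}
[2]
  B→A A: FOLLOW(A) ⊇ FOLLOW(B) ⊇ {$}; new: +{$}
  FOLLOW[S]={$}  FOLLOW[A]={$,a,b,c}  FOLLOW[B]={$}  FOLLOW[C]={$}
[3] (no change)
  FOLLOW[S]={$}  FOLLOW[A]={$,a,b,c}  FOLLOW[B]={$}  FOLLOW[C]={$}

FOLLOW(A) = ["$", "a", "b", "c"]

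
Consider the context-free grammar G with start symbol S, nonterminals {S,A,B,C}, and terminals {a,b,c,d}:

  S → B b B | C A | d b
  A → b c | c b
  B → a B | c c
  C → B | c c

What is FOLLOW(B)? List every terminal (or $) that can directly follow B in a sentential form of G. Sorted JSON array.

FIRST sets, iterate to fixpoint:
pass 1:
  A via A→b c: +{b}
  A via A→c b: +{c}
  B via B→a B: +{a}
  B via B→c c: +{c}
  C via C→B: +{a,c}
  S via S→B b B: +{a,c}
  S via S→d b: +{d}
  S: {a,c,d}  A: {b,c}  B: {a,c}  C: {a,c}
pass 2: (no change)
  S: {a,c,d}  A: {b,c}  B: {a,c}  C: {a,c}

FOLLOW sets:
FOLLOW(S) := {$}
[1]
  S→B b B: FOLLOW(B) ⊇ FIRST(b) = {b}; new: +{b}
  S→B b B: FOLLOW(B) ⊇ FOLLOW(S) ⊇ {$}; new: +{$}
  S→C A: FOLLOW(C) ⊇ FIRST(A) = {b,c}; new: +{b,c}
  S→C A: FOLLOW(A) ⊇ FOLLOW(S) ⊇ {$}; new: +{$}
  FOLLOW[S]={$}  FOLLOW[A]={$}  FOLLOW[B]={$,b}  FOLLOW[C]={b,c}
[2]
  C→B: FOLLOW(B) ⊇ FOLLOW(C) ⊇ {b,c}; new: +{c}
  FOLLOW[S]={$}  FOLLOW[A]={$}  FOLLOW[B]={$,b,c}  FOLLOW[C]={b,c}
[3] — fixpoint
  FOLLOW[S]={$}  FOLLOW[A]={$}  FOLLOW[B]={$,b,c}  FOLLOW[C]={b,c}

FOLLOW(B) = ["$", "b", "c"]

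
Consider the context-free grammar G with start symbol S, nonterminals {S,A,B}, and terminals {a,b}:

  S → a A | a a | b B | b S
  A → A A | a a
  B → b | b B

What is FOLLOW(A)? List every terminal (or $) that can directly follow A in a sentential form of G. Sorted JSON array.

Compute FIRST by fixpoint:
iter 1:
  A via A→a a: +{a}
  B via B→b: +{b}
  S via S→a A: +{a}
  S via S→b B: +{b}
  FIRST(S)={a,b}  FIRST(A)={a}  FIRST(B)={b}
iter 2: (no change)
  FIRST(S)={a,b}  FIRST(A)={a}  FIRST(B)={b}

FOLLOW sets:
initialize: $ ∈ FOLLOW(S)
iter 1:
  A→A A: FOLLOW(A) ⊇ FIRST(A) = {a}; new: +{a}
  S→a A: FOLLOW(A) ⊇ FOLLOW(S) ⊇ {$}; new: +{$}
  S→b B: FOLLOW(B) ⊇ FOLLOW(S) ⊇ {$}; new: +{$}
  FOLLOW[S]={$}  FOLLOW[A]={$,a}  FOLLOW[B]={$}
iter 2: (no change)
  FOLLOW[S]={$}  FOLLOW[A]={$,a}  FOLLOW[B]={$}

FOLLOW(A) = ["$", "a"]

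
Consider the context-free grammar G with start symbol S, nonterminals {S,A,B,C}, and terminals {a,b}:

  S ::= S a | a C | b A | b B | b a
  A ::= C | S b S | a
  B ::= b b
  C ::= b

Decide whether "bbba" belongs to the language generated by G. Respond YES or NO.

Convert to CNF:
  S -> S T1 | T0 A | T0 B | T0 T1 | T1 C
  A -> S X2 | a | b
  B -> T0 T0
  C -> b
  T0 -> b
  T1 -> a
  X2 -> T0 S

CYK table (by increasing span):
  [0..0]={A,C,T0}  "b"  orig:{A,C}
  [1..1]={A,C,T0}  "b"  orig:{A,C}
  [2..2]={A,C,T0}  "b"  orig:{A,C}
  [3..3]={A,T1}  "a"  orig:{A}
  [0..1]={B,S}  "bb"
  [1..2]={B,S}  "bb"
  [2..3]={S}  "ba"
  [0..2]={S,X2}  "bbb"  orig:{S}
  [1..3]={S,X2}  "bba"  orig:{S}
  [0..3]={S,X2}  "bbba"  orig:{S}

S ∈ T[0,3] ⇒ YES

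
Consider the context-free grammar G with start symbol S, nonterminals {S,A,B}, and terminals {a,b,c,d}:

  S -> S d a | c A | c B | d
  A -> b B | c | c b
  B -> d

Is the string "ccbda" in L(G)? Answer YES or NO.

Convert to CNF:
  S -> S X4 | T1 A | T1 B | d
  A -> T0 B | T1 T0 | c
  B -> d
  T0 -> b
  T1 -> c
  T2 -> d
  T3 -> a
  X4 -> T2 T3

CYK table (by increasing span):
  T[0,0] 'c' = {A,T1}  orig:{A}
  T[1,1] 'c' = {A,T1}  orig:{A}
  T[2,2] 'b' = {T0}  orig:{}
  T[3,3] 'd' = {B,S,T2}  orig:{B,S}
  T[4,4] 'a' = {T3}  orig:{}
  T[0,1] 'cc' = {S}
  T[1,2] 'cb' = {A}
  T[2,3] 'bd' = {A}
  T[3,4] 'da' = {X4}  orig:{}
  T[0,2] 'ccb' = {S}
  T[1,3] 'cbd' = {S}
  T[2,4] 'bda' = ∅
  T[0,3] 'ccbd' = ∅
  T[1,4] 'cbda' = ∅
  T[0,4] 'ccbda' = {S}

S ∈ T[0,4] ⇒ YES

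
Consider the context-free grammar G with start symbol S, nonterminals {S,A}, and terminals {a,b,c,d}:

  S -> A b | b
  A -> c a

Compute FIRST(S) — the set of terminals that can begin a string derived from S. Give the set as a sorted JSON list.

Compute FIRST by fixpoint:
iter 1:
  A via A→c a: +{c}
  S via S→A b: +{c}
  S via S→b: +{b}
  FIRST(S)={b,c}  FIRST(A)={c}
iter 2: — fixpoint
  FIRST(S)={b,c}  FIRST(A)={c}

FIRST(S) = ["b", "c"]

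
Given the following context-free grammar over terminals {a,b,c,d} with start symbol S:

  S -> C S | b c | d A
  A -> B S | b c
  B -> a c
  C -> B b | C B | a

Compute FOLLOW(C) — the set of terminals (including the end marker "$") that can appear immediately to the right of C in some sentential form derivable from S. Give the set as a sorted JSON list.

FIRST sets, iterate to fixpoint:
[1]
  A via A→b c: +{b}
  B via B→a c: +{a}
  C via C→B b: +{a}
  S via S→C S: +{a}
  S via S→b c: +{b}
  S via S→d A: +{d}
  FIRST(S)={a,b,d}  FIRST(A)={b}  FIRST(B)={a}  FIRST(C)={a}
[2]
  A via A→B S: +{a}
  FIRST(S)={a,b,d}  FIRST(A)={a,b}  FIRST(B)={a}  FIRST(C)={a}
[3] (stable)
  FIRST(S)={a,b,d}  FIRST(A)={a,b}  FIRST(B)={a}  FIRST(C)={a}

FOLLOW iteration:
seed FOLLOW(S) with $
[1]
  A→B S: FOLLOW(B) ⊇ FIRST(S) = {a,b,d}; new: +{a,b,d}
  C→C B: FOLLOW(C) ⊇ FIRST(B) = {a}; new: +{a}
  S→C S: FOLLOW(C) ⊇ FIRST(S) = {a,b,d}; new: +{b,d}
  S→d A: FOLLOW(A) ⊇ FOLLOW(S) ⊇ {$}; new: +{$}
  FOLLOW[S]={$}  FOLLOW[A]={$}  FOLLOW[B]={a,b,d}  FOLLOW[C]={a,b,d}
[2] (no change)
  FOLLOW[S]={$}  FOLLOW[A]={$}  FOLLOW[B]={a,b,d}  FOLLOW[C]={a,b,d}

FOLLOW(C) = ["a", "b", "d"]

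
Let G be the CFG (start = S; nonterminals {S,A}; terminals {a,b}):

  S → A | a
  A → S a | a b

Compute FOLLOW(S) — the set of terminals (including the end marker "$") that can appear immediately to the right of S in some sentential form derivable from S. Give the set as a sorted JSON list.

FIRST iteration:
round 1:
  A via A→a b: +{a}
  S via S→A: +{a}
  S: {a}  A: {a}
round 2: — fixpoint
  S: {a}  A: {a}

FOLLOW sets:
FOLLOW(S) := {$}
pass 1:
  A→S a: FOLLOW(S) ⊇ FIRST(a) = {a}; new: +{a}
  S→A: FOLLOW(A) ⊇ FOLLOW(S) ⊇ {$,a}; new: +{$,a}
  FOLLOW(S)={$,a}  FOLLOW(A)={$,a}
pass 2: (no change)
  FOLLOW(S)={$,a}  FOLLOW(A)={$,a}

FOLLOW(S) = ["$", "a"]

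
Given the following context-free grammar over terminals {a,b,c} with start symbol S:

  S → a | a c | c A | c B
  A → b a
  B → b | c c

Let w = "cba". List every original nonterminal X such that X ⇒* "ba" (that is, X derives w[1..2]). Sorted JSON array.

CNF form of G:
  S -> T1 T2 | T2 A | T2 B | a
  A -> T0 T1
  B -> T2 T2 | b
  T0 -> b
  T1 -> a
  T2 -> c

Fill CYK table bottom-up — only the sub-triangle for w[1..2]:
  [1..1]={B,T0}  "b"  orig:{B}
  [2..2]={S,T1}  "a"  orig:{S}
  [1..2]={A}  "ba"

Original NTs in T[1,2] deriving "ba": ["A"]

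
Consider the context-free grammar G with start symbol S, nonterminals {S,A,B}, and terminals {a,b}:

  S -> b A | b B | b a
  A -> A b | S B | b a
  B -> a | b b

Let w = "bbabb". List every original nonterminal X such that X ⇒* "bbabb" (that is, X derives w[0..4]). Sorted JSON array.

Convert to CNF:
  S -> T0 A | T0 B | T0 T1
  A -> A T0 | S B | T0 T1
  B -> T0 T0 | a
  T0 -> b
  T1 -> a

CYK table (by increasing span) — only the sub-triangle for w[0..4]:
  [0..0]={T0}  "b"  orig:{}
  [1..1]={T0}  "b"  orig:{}
  [2..2]={B,T1}  "a"  orig:{B}
  [3..3]={T0}  "b"  orig:{}
  [4..4]={T0}  "b"  orig:{}
  [0..1]={B}  "bb"
  [1..2]={A,S}  "ba"
  [2..3]=∅  "ab"
  [3..4]={B}  "bb"
  [0..2]={S}  "bba"
  [1..3]={A}  "bab"
  [2..4]=∅  "abb"
  [0..3]={S}  "bbab"
  [1..4]={A}  "babb"
  [0..4]={A,S}  "bbabb"

Original NTs in T[0,4] deriving "bbabb": ["A", "S"]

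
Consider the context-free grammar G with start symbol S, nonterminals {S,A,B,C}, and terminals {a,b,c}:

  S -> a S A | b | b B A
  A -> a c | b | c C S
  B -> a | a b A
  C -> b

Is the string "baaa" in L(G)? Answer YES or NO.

CNF form of G:
  S -> T0 X5 | T2 X6 | b
  A -> T0 T1 | T1 X3 | b
  B -> T0 X4 | a
  C -> b
  T0 -> a
  T1 -> c
  T2 -> b
  X3 -> C S
  X4 -> T2 A
  X5 -> S A
  X6 -> B A

CYK table (by increasing span):
  cell(0,0) b: {A,C,S,T2}  orig:{A,C,S}
  cell(1,1) a: {B,T0}  orig:{B}
  cell(2,2) a: {B,T0}  orig:{B}
  cell(3,3) a: {B,T0}  orig:{B}
  cell(0,1) ba: ∅
  cell(1,2) aa: ∅
  cell(2,3) aa: ∅
  cell(0,2) baa: ∅
  cell(1,3) aaa: ∅
  cell(0,3) baaa: ∅

S ∉ T[0,3] ⇒ NO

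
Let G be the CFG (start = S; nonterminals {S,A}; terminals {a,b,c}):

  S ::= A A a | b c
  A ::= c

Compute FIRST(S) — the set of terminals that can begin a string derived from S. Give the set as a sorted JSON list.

FIRST iteration:
[1]
  A via A→c: +{c}
  S via S→A A a: +{c}
  S via S→b c: +{b}
  S: {b,c}  A: {c}
[2] done
  S: {b,c}  A: {c}

FIRST(S) = ["b", "c"]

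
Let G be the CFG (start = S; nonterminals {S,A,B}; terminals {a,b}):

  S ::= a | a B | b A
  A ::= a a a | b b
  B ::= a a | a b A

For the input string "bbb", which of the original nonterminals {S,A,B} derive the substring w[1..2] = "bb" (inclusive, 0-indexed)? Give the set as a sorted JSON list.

CNF form of G:
  S -> T0 B | T1 A | a
  A -> T0 X2 | T1 T1
  B -> T0 T0 | T0 X3
  T0 -> a
  T1 -> b
  X2 -> T0 T0
  X3 -> T1 A

CYK table (by increasing span) (cells [i..j] with 1 ≤ i ≤ j ≤ 2 only):
  cell(1,1) b: {T1}  orig:{}
  cell(2,2) b: {T1}  orig:{}
  cell(1,2) bb: {A}

Original NTs in T[1,2] deriving "bb": ["A"]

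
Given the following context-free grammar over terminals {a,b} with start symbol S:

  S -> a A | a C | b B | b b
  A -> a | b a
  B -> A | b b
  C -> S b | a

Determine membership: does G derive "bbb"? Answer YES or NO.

Convert to CNF:
  S -> T0 B | T0 T0 | T1 A | T1 C
  A -> T0 T1 | a
  B -> T0 T0 | T0 T1 | a
  C -> S T0 | a
  T0 -> b
  T1 -> a

Fill CYK table bottom-up:
  T[0,0] 'b' = {T0}  orig:{}
  T[1,1] 'b' = {T0}  orig:{}
  T[2,2] 'b' = {T0}  orig:{}
  T[0,1] 'bb' = {B,S}
  T[1,2] 'bb' = {B,S}
  T[0,2] 'bbb' = {C,S}

S ∈ T[0,2] ⇒ YES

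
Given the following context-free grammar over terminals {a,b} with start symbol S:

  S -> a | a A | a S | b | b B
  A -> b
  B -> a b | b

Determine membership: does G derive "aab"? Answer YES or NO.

CNF form of G:
  S -> T0 A | T0 S | T1 B | a | b
  A -> b
  B -> T0 T1 | b
  T0 -> a
  T1 -> b

CYK fill:
  cell(0,0) a: {S,T0}  orig:{S}
  cell(1,1) a: {S,T0}  orig:{S}
  cell(2,2) b: {A,B,S,T1}  orig:{A,B,S}
  cell(0,1) aa: {S}
  cell(1,2) ab: {B,S}
  cell(0,2) aab: {S}

S ∈ T[0,2] ⇒ YES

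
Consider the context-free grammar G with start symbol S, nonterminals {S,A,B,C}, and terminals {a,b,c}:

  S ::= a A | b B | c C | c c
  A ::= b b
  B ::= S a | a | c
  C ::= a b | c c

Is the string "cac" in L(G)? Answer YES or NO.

CNF form of G:
  S -> T0 B | T1 A | T2 C | T2 T2
  A -> T0 T0
  B -> S T1 | a | c
  C -> T1 T0 | T2 T2
  T0 -> b
  T1 -> a
  T2 -> c

Fill CYK table bottom-up:
  [0..0]={B,T2}  "c"  orig:{B}
  [1..1]={B,T1}  "a"  orig:{B}
  [2..2]={B,T2}  "c"  orig:{B}
  [0..1]=∅  "ca"
  [1..2]=∅  "ac"
  [0..2]=∅  "cac"

S ∉ T[0,2] ⇒ NO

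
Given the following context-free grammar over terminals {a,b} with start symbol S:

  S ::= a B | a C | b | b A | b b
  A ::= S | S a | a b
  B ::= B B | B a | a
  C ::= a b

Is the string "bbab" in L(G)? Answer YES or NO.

Convert to CNF:
  S -> T0 B | T0 C | T1 A | T1 T1 | b
  A -> S T0 | T0 B | T0 C | T0 T1 | T1 A | T1 T1 | b
  B -> B B | B T0 | a
  C -> T0 T1
  T0 -> a
  T1 -> b

Fill CYK table bottom-up:
  [0..0]={A,S,T1}  "b"  orig:{A,S}
  [1..1]={A,S,T1}  "b"  orig:{A,S}
  [2..2]={B,T0}  "a"  orig:{B}
  [3..3]={A,S,T1}  "b"  orig:{A,S}
  [0..1]={A,S}  "bb"
  [1..2]={A}  "ba"
  [2..3]={A,C}  "ab"
  [0..2]={A,S}  "bba"
  [1..3]={A,S}  "bab"
  [0..3]={A,S}  "bbab"

S ∈ T[0,3] ⇒ YES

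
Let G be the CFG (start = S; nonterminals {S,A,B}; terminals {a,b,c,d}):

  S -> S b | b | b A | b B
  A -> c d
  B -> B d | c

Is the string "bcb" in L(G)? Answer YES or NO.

CNF form of G:
  S -> S T2 | T2 A | T2 B | b
  A -> T0 T1
  B -> B T1 | c
  T0 -> c
  T1 -> d
  T2 -> b

Fill CYK table bottom-up:
  [0..0]={S,T2}  "b"  orig:{S}
  [1..1]={B,T0}  "c"  orig:{B}
  [2..2]={S,T2}  "b"  orig:{S}
  [0..1]={S}  "bc"
  [1..2]=∅  "cb"
  [0..2]={S}  "bcb"

S ∈ T[0,2] ⇒ YES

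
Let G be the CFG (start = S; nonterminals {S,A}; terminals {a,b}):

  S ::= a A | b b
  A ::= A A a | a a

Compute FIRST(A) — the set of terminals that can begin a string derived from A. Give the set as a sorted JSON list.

FIRST iteration:
round 1:
  A via A→a a: +{a}
  S via S→a A: +{a}
  S via S→b b: +{b}
  FIRST[S]={a,b}  FIRST[A]={a}
round 2: (no change)
  FIRST[S]={a,b}  FIRST[A]={a}

FIRST(A) = ["a"]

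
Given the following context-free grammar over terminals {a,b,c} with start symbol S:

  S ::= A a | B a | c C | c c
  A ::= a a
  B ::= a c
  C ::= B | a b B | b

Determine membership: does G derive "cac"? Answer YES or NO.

Convert to CNF:
  S -> A T0 | B T0 | T1 C | T1 T1
  A -> T0 T0
  B -> T0 T1
  C -> T0 T1 | T0 X3 | b
  T0 -> a
  T1 -> c
  T2 -> b
  X3 -> T2 B

CYK table (by increasing span):
  cell(0,0) c: {T1}  orig:{}
  cell(1,1) a: {T0}  orig:{}
  cell(2,2) c: {T1}  orig:{}
  cell(0,1) ca: ∅
  cell(1,2) ac: {B,C}
  cell(0,2) cac: {S}

S ∈ T[0,2] ⇒ YES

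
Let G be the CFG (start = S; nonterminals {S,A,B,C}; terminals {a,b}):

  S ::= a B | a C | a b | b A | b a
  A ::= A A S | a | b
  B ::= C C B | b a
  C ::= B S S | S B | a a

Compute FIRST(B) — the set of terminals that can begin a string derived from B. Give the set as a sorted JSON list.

FIRST iteration:
round 1:
  A via A→a: +{a}
  A via A→b: +{b}
  B via B→b a: +{b}
  C via C→B S S: +{b}
  C via C→a a: +{a}
  S via S→a B: +{a}
  S via S→b A: +{b}
  FIRST[S]={a,b}  FIRST[A]={a,b}  FIRST[B]={b}  FIRST[C]={a,b}
round 2:
  B via B→C C B: +{a}
  FIRST[S]={a,b}  FIRST[A]={a,b}  FIRST[B]={a,b}  FIRST[C]={a,b}
round 3: done
  FIRST[S]={a,b}  FIRST[A]={a,b}  FIRST[B]={a,b}  FIRST[C]={a,b}

FIRST(B) = ["a", "b"]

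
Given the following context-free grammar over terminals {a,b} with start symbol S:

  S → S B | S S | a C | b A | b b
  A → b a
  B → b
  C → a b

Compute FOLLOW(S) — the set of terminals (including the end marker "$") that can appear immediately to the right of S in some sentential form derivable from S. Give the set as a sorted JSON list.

Compute FIRST by fixpoint:
round 1:
  A via A→b a: +{b}
  B via B→b: +{b}
  C via C→a b: +{a}
  S via S→a C: +{a}
  S via S→b A: +{b}
  FIRST[S]={a,b}  FIRST[A]={b}  FIRST[B]={b}  FIRST[C]={a}
round 2: (no change)
  FIRST[S]={a,b}  FIRST[A]={b}  FIRST[B]={b}  FIRST[C]={a}

Compute FOLLOW by fixpoint:
seed FOLLOW(S) with $
[1]
  S→S B: FOLLOW(S) ⊇ FIRST(B) = {b}; new: +{b}
  S→S B: FOLLOW(B) ⊇ FOLLOW(S) ⊇ {$,b}; new: +{$,b}
  S→S S: FOLLOW(S) ⊇ FIRST(S) = {a,b}; new: +{a}
  S→a C: FOLLOW(C) ⊇ FOLLOW(S) ⊇ {$,a,b}; new: +{$,a,b}
  S→b A: FOLLOW(A) ⊇ FOLLOW(S) ⊇ {$,a,b}; new: +{$,a,b}
  FOLLOW[S]={$,a,b}  FOLLOW[A]={$,a,b}  FOLLOW[B]={$,b}  FOLLOW[C]={$,a,b}
[2]
  S→S B: FOLLOW(B) ⊇ FOLLOW(S) ⊇ {$,a,b}; new: +{a}
  FOLLOW[S]={$,a,b}  FOLLOW[A]={$,a,b}  FOLLOW[B]={$,a,b}  FOLLOW[C]={$,a,b}
[3] — fixpoint
  FOLLOW[S]={$,a,b}  FOLLOW[A]={$,a,b}  FOLLOW[B]={$,a,b}  FOLLOW[C]={$,a,b}

FOLLOW(S) = ["$", "a", "b"]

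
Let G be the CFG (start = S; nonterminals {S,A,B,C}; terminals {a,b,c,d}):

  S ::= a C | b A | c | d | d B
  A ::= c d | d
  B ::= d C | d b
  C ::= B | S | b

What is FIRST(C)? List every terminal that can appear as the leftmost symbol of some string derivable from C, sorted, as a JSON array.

FIRST iteration:
pass 1:
  A via A→c d: +{c}
  A via A→d: +{d}
  B via B→d C: +{d}
  C via C→B: +{d}
  C via C→b: +{b}
  S via S→a C: +{a}
  S via S→b A: +{b}
  S via S→c: +{c}
  S via S→d: +{d}
  FIRST[S]={a,b,c,d}  FIRST[A]={c,d}  FIRST[B]={d}  FIRST[C]={b,d}
pass 2:
  C via C→S: +{a,c}
  FIRST[S]={a,b,c,d}  FIRST[A]={c,d}  FIRST[B]={d}  FIRST[C]={a,b,c,d}
pass 3: (no change)
  FIRST[S]={a,b,c,d}  FIRST[A]={c,d}  FIRST[B]={d}  FIRST[C]={a,b,c,d}

FIRST(C) = ["a", "b", "c", "d"]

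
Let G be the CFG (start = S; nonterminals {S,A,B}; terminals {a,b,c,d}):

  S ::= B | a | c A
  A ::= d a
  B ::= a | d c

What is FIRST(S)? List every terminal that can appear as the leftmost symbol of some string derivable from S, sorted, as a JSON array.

FIRST iteration:
iter 1:
  A via A→d a: +{d}
  B via B→a: +{a}
  B via B→d c: +{d}
  S via S→B: +{a,d}
  S via S→c A: +{c}
  FIRST(S)={a,c,d}  FIRST(A)={d}  FIRST(B)={a,d}
iter 2: (no change)
  FIRST(S)={a,c,d}  FIRST(A)={d}  FIRST(B)={a,d}

FIRST(S) = ["a", "c", "d"]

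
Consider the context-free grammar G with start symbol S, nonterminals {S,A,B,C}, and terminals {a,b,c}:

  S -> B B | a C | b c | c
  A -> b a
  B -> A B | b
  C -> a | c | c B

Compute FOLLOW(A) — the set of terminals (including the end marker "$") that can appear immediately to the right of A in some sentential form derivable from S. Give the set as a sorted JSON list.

FIRST sets, iterate to fixpoint:
round 1:
  A via A→b a: +{b}
  B via B→A B: +{b}
  C via C→a: +{a}
  C via C→c: +{c}
  S via S→B B: +{b}
  S via S→a C: +{a}
  S via S→c: +{c}
  FIRST(S)={a,b,c}  FIRST(A)={b}  FIRST(B)={b}  FIRST(C)={a,c}
round 2: (stable)
  FIRST(S)={a,b,c}  FIRST(A)={b}  FIRST(B)={b}  FIRST(C)={a,c}

FOLLOW sets:
FOLLOW(S) := {$}
iter 1:
  B→A B: FOLLOW(A) ⊇ FIRST(B) = {b}; new: +{b}
  S→B B: FOLLOW(B) ⊇ FIRST(B) = {b}; new: +{b}
  S→B B: FOLLOW(B) ⊇ FOLLOW(S) ⊇ {$}; new: +{$}
  S→a C: FOLLOW(C) ⊇ FOLLOW(S) ⊇ {$}; new: +{$}
  FOLLOW(S)={$}  FOLLOW(A)={b}  FOLLOW(B)={$,b}  FOLLOW(C)={$}
iter 2: (stable)
  FOLLOW(S)={$}  FOLLOW(A)={b}  FOLLOW(B)={$,b}  FOLLOW(C)={$}

FOLLOW(A) = ["b"]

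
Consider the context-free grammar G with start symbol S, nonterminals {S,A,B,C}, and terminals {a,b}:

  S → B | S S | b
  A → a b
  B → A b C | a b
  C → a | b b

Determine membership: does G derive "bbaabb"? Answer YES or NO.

Convert to CNF:
  S -> A X3 | S S | T0 T1 | b
  A -> T0 T1
  B -> A X2 | T0 T1
  C -> T1 T1 | a
  T0 -> a
  T1 -> b
  X2 -> T1 C
  X3 -> T1 C

CYK table (by increasing span):
  cell(0,0) b: {S,T1}  orig:{S}
  cell(1,1) b: {S,T1}  orig:{S}
  cell(2,2) a: {C,T0}  orig:{C}
  cell(3,3) a: {C,T0}  orig:{C}
  cell(4,4) b: {S,T1}  orig:{S}
  cell(5,5) b: {S,T1}  orig:{S}
  cell(0,1) bb: {C,S}
  cell(1,2) ba: {X2,X3}  orig:{}
  cell(2,3) aa: ∅
  cell(3,4) ab: {A,B,S}
  cell(4,5) bb: {C,S}
  cell(0,2) bba: ∅
  cell(1,3) baa: ∅
  cell(2,4) aab: ∅
  cell(3,5) abb: {S}
  cell(0,3) bbaa: ∅
  cell(1,4) baab: ∅
  cell(2,5) aabb: ∅
  cell(0,4) bbaab: ∅
  cell(1,5) baabb: ∅
  cell(0,5) bbaabb: ∅

S ∉ T[0,5] ⇒ NO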